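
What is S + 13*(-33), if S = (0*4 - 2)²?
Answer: -425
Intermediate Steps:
S = 4 (S = (0 - 2)² = (-2)² = 4)
S + 13*(-33) = 4 + 13*(-33) = 4 - 429 = -425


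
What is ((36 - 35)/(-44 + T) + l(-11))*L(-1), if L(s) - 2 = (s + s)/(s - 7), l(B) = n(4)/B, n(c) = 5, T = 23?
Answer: -87/77 ≈ -1.1299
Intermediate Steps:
l(B) = 5/B
L(s) = 2 + 2*s/(-7 + s) (L(s) = 2 + (s + s)/(s - 7) = 2 + (2*s)/(-7 + s) = 2 + 2*s/(-7 + s))
((36 - 35)/(-44 + T) + l(-11))*L(-1) = ((36 - 35)/(-44 + 23) + 5/(-11))*(2*(-7 + 2*(-1))/(-7 - 1)) = (1/(-21) + 5*(-1/11))*(2*(-7 - 2)/(-8)) = (1*(-1/21) - 5/11)*(2*(-1/8)*(-9)) = (-1/21 - 5/11)*(9/4) = -116/231*9/4 = -87/77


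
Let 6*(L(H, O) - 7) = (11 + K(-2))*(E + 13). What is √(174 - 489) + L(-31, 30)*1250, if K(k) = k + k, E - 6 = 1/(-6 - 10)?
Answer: 581875/16 + 3*I*√35 ≈ 36367.0 + 17.748*I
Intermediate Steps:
E = 95/16 (E = 6 + 1/(-6 - 10) = 6 + 1/(-16) = 6 - 1/16 = 95/16 ≈ 5.9375)
K(k) = 2*k
L(H, O) = 931/32 (L(H, O) = 7 + ((11 + 2*(-2))*(95/16 + 13))/6 = 7 + ((11 - 4)*(303/16))/6 = 7 + (7*(303/16))/6 = 7 + (⅙)*(2121/16) = 7 + 707/32 = 931/32)
√(174 - 489) + L(-31, 30)*1250 = √(174 - 489) + (931/32)*1250 = √(-315) + 581875/16 = 3*I*√35 + 581875/16 = 581875/16 + 3*I*√35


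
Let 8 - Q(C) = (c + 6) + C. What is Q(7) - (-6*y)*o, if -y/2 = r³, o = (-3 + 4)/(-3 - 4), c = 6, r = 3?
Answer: 247/7 ≈ 35.286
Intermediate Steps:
o = -⅐ (o = 1/(-7) = 1*(-⅐) = -⅐ ≈ -0.14286)
Q(C) = -4 - C (Q(C) = 8 - ((6 + 6) + C) = 8 - (12 + C) = 8 + (-12 - C) = -4 - C)
y = -54 (y = -2*3³ = -2*27 = -54)
Q(7) - (-6*y)*o = (-4 - 1*7) - (-6*(-54))*(-1)/7 = (-4 - 7) - 324*(-1)/7 = -11 - 1*(-324/7) = -11 + 324/7 = 247/7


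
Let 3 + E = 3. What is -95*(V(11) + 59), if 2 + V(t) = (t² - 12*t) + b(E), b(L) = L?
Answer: -4370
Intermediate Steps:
E = 0 (E = -3 + 3 = 0)
V(t) = -2 + t² - 12*t (V(t) = -2 + ((t² - 12*t) + 0) = -2 + (t² - 12*t) = -2 + t² - 12*t)
-95*(V(11) + 59) = -95*((-2 + 11² - 12*11) + 59) = -95*((-2 + 121 - 132) + 59) = -95*(-13 + 59) = -95*46 = -4370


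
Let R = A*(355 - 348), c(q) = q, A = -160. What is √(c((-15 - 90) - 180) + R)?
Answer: I*√1405 ≈ 37.483*I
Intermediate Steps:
R = -1120 (R = -160*(355 - 348) = -160*7 = -1120)
√(c((-15 - 90) - 180) + R) = √(((-15 - 90) - 180) - 1120) = √((-105 - 180) - 1120) = √(-285 - 1120) = √(-1405) = I*√1405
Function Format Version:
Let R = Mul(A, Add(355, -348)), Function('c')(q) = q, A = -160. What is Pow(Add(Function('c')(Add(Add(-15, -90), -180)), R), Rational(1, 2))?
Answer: Mul(I, Pow(1405, Rational(1, 2))) ≈ Mul(37.483, I)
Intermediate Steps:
R = -1120 (R = Mul(-160, Add(355, -348)) = Mul(-160, 7) = -1120)
Pow(Add(Function('c')(Add(Add(-15, -90), -180)), R), Rational(1, 2)) = Pow(Add(Add(Add(-15, -90), -180), -1120), Rational(1, 2)) = Pow(Add(Add(-105, -180), -1120), Rational(1, 2)) = Pow(Add(-285, -1120), Rational(1, 2)) = Pow(-1405, Rational(1, 2)) = Mul(I, Pow(1405, Rational(1, 2)))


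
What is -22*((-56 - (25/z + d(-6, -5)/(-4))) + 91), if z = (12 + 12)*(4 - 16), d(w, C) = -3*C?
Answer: -123035/144 ≈ -854.41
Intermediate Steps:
z = -288 (z = 24*(-12) = -288)
-22*((-56 - (25/z + d(-6, -5)/(-4))) + 91) = -22*((-56 - (25/(-288) - 3*(-5)/(-4))) + 91) = -22*((-56 - (25*(-1/288) + 15*(-¼))) + 91) = -22*((-56 - (-25/288 - 15/4)) + 91) = -22*((-56 - 1*(-1105/288)) + 91) = -22*((-56 + 1105/288) + 91) = -22*(-15023/288 + 91) = -22*11185/288 = -123035/144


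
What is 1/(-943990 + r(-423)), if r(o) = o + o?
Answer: -1/944836 ≈ -1.0584e-6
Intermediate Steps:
r(o) = 2*o
1/(-943990 + r(-423)) = 1/(-943990 + 2*(-423)) = 1/(-943990 - 846) = 1/(-944836) = -1/944836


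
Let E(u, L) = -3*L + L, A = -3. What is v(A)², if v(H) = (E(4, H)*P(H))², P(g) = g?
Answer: 104976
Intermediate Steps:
E(u, L) = -2*L
v(H) = 4*H⁴ (v(H) = ((-2*H)*H)² = (-2*H²)² = 4*H⁴)
v(A)² = (4*(-3)⁴)² = (4*81)² = 324² = 104976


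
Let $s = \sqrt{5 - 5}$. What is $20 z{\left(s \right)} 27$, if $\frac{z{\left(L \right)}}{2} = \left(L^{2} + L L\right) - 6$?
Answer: $-6480$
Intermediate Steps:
$s = 0$ ($s = \sqrt{0} = 0$)
$z{\left(L \right)} = -12 + 4 L^{2}$ ($z{\left(L \right)} = 2 \left(\left(L^{2} + L L\right) - 6\right) = 2 \left(\left(L^{2} + L^{2}\right) - 6\right) = 2 \left(2 L^{2} - 6\right) = 2 \left(-6 + 2 L^{2}\right) = -12 + 4 L^{2}$)
$20 z{\left(s \right)} 27 = 20 \left(-12 + 4 \cdot 0^{2}\right) 27 = 20 \left(-12 + 4 \cdot 0\right) 27 = 20 \left(-12 + 0\right) 27 = 20 \left(-12\right) 27 = \left(-240\right) 27 = -6480$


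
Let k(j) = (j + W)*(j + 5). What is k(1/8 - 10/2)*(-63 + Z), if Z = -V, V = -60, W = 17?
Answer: -291/64 ≈ -4.5469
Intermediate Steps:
k(j) = (5 + j)*(17 + j) (k(j) = (j + 17)*(j + 5) = (17 + j)*(5 + j) = (5 + j)*(17 + j))
Z = 60 (Z = -1*(-60) = 60)
k(1/8 - 10/2)*(-63 + Z) = (85 + (1/8 - 10/2)**2 + 22*(1/8 - 10/2))*(-63 + 60) = (85 + (1*(1/8) - 10*1/2)**2 + 22*(1*(1/8) - 10*1/2))*(-3) = (85 + (1/8 - 5)**2 + 22*(1/8 - 5))*(-3) = (85 + (-39/8)**2 + 22*(-39/8))*(-3) = (85 + 1521/64 - 429/4)*(-3) = (97/64)*(-3) = -291/64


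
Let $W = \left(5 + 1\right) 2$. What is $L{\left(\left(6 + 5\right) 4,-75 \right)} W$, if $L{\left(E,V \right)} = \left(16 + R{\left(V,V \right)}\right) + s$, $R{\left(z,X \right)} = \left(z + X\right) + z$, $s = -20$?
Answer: $-2748$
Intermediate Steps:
$R{\left(z,X \right)} = X + 2 z$ ($R{\left(z,X \right)} = \left(X + z\right) + z = X + 2 z$)
$W = 12$ ($W = 6 \cdot 2 = 12$)
$L{\left(E,V \right)} = -4 + 3 V$ ($L{\left(E,V \right)} = \left(16 + \left(V + 2 V\right)\right) - 20 = \left(16 + 3 V\right) - 20 = -4 + 3 V$)
$L{\left(\left(6 + 5\right) 4,-75 \right)} W = \left(-4 + 3 \left(-75\right)\right) 12 = \left(-4 - 225\right) 12 = \left(-229\right) 12 = -2748$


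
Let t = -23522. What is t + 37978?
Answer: 14456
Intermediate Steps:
t + 37978 = -23522 + 37978 = 14456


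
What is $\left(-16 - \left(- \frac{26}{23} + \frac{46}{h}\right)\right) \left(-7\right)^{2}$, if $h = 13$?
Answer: $- \frac{269696}{299} \approx -901.99$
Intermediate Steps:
$\left(-16 - \left(- \frac{26}{23} + \frac{46}{h}\right)\right) \left(-7\right)^{2} = \left(-16 - \left(- \frac{26}{23} + \frac{46}{13}\right)\right) \left(-7\right)^{2} = \left(-16 - \frac{720}{299}\right) 49 = \left(- \frac{5504}{299}\right) 49 = - \frac{269696}{299}$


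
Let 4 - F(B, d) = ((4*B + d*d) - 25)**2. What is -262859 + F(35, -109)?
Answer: -144166871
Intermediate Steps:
F(B, d) = 4 - (-25 + d**2 + 4*B)**2 (F(B, d) = 4 - ((4*B + d*d) - 25)**2 = 4 - ((4*B + d**2) - 25)**2 = 4 - ((d**2 + 4*B) - 25)**2 = 4 - (-25 + d**2 + 4*B)**2)
-262859 + F(35, -109) = -262859 + (4 - (-25 + (-109)**2 + 4*35)**2) = -262859 + (4 - (-25 + 11881 + 140)**2) = -262859 + (4 - 1*11996**2) = -262859 + (4 - 1*143904016) = -262859 + (4 - 143904016) = -262859 - 143904012 = -144166871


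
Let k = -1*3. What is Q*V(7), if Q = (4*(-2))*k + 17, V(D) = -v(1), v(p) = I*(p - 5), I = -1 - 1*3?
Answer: -656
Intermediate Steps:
I = -4 (I = -1 - 3 = -4)
v(p) = 20 - 4*p (v(p) = -4*(p - 5) = -4*(-5 + p) = 20 - 4*p)
k = -3
V(D) = -16 (V(D) = -(20 - 4*1) = -(20 - 4) = -1*16 = -16)
Q = 41 (Q = (4*(-2))*(-3) + 17 = -8*(-3) + 17 = 24 + 17 = 41)
Q*V(7) = 41*(-16) = -656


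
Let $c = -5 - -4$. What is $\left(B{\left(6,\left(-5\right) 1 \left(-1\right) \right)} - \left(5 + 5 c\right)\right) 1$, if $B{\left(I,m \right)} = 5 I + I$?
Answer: $36$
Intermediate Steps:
$c = -1$ ($c = -5 + 4 = -1$)
$B{\left(I,m \right)} = 6 I$
$\left(B{\left(6,\left(-5\right) 1 \left(-1\right) \right)} - \left(5 + 5 c\right)\right) 1 = \left(6 \cdot 6 - 0\right) 1 = \left(36 + \left(5 - 5\right)\right) 1 = \left(36 + 0\right) 1 = 36 \cdot 1 = 36$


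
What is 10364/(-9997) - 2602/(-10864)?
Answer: -43291151/54303704 ≈ -0.79720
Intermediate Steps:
10364/(-9997) - 2602/(-10864) = 10364*(-1/9997) - 2602*(-1/10864) = -10364/9997 + 1301/5432 = -43291151/54303704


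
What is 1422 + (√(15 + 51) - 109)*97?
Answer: -9151 + 97*√66 ≈ -8363.0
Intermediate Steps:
1422 + (√(15 + 51) - 109)*97 = 1422 + (√66 - 109)*97 = 1422 + (-109 + √66)*97 = 1422 + (-10573 + 97*√66) = -9151 + 97*√66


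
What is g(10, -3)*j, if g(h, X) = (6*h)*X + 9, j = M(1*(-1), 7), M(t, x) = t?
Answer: 171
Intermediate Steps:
j = -1 (j = 1*(-1) = -1)
g(h, X) = 9 + 6*X*h (g(h, X) = 6*X*h + 9 = 9 + 6*X*h)
g(10, -3)*j = (9 + 6*(-3)*10)*(-1) = (9 - 180)*(-1) = -171*(-1) = 171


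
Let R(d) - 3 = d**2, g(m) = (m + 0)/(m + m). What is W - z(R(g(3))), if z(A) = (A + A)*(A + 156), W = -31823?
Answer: -262865/8 ≈ -32858.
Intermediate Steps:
g(m) = 1/2 (g(m) = m/((2*m)) = m*(1/(2*m)) = 1/2)
R(d) = 3 + d**2
z(A) = 2*A*(156 + A) (z(A) = (2*A)*(156 + A) = 2*A*(156 + A))
W - z(R(g(3))) = -31823 - 2*(3 + (1/2)**2)*(156 + (3 + (1/2)**2)) = -31823 - 2*(3 + 1/4)*(156 + (3 + 1/4)) = -31823 - 2*13*(156 + 13/4)/4 = -31823 - 2*13*637/(4*4) = -31823 - 1*8281/8 = -31823 - 8281/8 = -262865/8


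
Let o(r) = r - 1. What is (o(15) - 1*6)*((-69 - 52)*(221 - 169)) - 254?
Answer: -50590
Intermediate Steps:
o(r) = -1 + r
(o(15) - 1*6)*((-69 - 52)*(221 - 169)) - 254 = ((-1 + 15) - 1*6)*((-69 - 52)*(221 - 169)) - 254 = (14 - 6)*(-121*52) - 254 = 8*(-6292) - 254 = -50336 - 254 = -50590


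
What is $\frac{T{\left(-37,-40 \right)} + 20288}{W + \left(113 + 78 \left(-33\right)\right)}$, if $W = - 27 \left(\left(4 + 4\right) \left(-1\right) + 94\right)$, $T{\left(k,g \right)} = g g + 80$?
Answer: $- \frac{21968}{4783} \approx -4.5929$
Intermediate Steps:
$T{\left(k,g \right)} = 80 + g^{2}$ ($T{\left(k,g \right)} = g^{2} + 80 = 80 + g^{2}$)
$W = -2322$ ($W = - 27 \left(8 \left(-1\right) + 94\right) = - 27 \left(-8 + 94\right) = \left(-27\right) 86 = -2322$)
$\frac{T{\left(-37,-40 \right)} + 20288}{W + \left(113 + 78 \left(-33\right)\right)} = \frac{\left(80 + \left(-40\right)^{2}\right) + 20288}{-2322 + \left(113 + 78 \left(-33\right)\right)} = \frac{\left(80 + 1600\right) + 20288}{-2322 + \left(113 - 2574\right)} = \frac{1680 + 20288}{-2322 - 2461} = \frac{21968}{-4783} = 21968 \left(- \frac{1}{4783}\right) = - \frac{21968}{4783}$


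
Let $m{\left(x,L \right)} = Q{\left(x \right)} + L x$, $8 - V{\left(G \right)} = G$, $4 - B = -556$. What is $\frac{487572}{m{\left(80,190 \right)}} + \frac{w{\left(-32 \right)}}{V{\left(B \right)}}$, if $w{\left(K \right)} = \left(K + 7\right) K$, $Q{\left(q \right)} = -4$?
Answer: $\frac{8030717}{262131} \approx 30.636$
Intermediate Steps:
$B = 560$ ($B = 4 - -556 = 4 + 556 = 560$)
$V{\left(G \right)} = 8 - G$
$m{\left(x,L \right)} = -4 + L x$
$w{\left(K \right)} = K \left(7 + K\right)$ ($w{\left(K \right)} = \left(7 + K\right) K = K \left(7 + K\right)$)
$\frac{487572}{m{\left(80,190 \right)}} + \frac{w{\left(-32 \right)}}{V{\left(B \right)}} = \frac{487572}{-4 + 190 \cdot 80} + \frac{\left(-32\right) \left(7 - 32\right)}{8 - 560} = \frac{487572}{-4 + 15200} + \frac{\left(-32\right) \left(-25\right)}{8 - 560} = \frac{487572}{15196} + \frac{800}{-552} = 487572 \cdot \frac{1}{15196} + 800 \left(- \frac{1}{552}\right) = \frac{121893}{3799} - \frac{100}{69} = \frac{8030717}{262131}$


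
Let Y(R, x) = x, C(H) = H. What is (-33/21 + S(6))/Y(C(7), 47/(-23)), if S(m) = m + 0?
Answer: -713/329 ≈ -2.1672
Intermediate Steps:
S(m) = m
(-33/21 + S(6))/Y(C(7), 47/(-23)) = (-33/21 + 6)/((47/(-23))) = (-33*1/21 + 6)/((47*(-1/23))) = (-11/7 + 6)/(-47/23) = (31/7)*(-23/47) = -713/329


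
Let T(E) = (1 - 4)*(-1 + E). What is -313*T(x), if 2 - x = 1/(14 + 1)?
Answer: 4382/5 ≈ 876.40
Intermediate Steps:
x = 29/15 (x = 2 - 1/(14 + 1) = 2 - 1/15 = 29/15 ≈ 1.9333)
T(E) = 3 - 3*E (T(E) = -3*(-1 + E) = 3 - 3*E)
-313*T(x) = -313*(3 - 3*29/15) = -313*(3 - 29/5) = -313*(-14/5) = 4382/5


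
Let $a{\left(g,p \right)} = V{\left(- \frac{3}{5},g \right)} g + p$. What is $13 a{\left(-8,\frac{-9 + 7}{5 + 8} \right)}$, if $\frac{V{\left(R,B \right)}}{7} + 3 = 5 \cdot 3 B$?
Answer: $89542$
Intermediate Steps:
$V{\left(R,B \right)} = -21 + 105 B$ ($V{\left(R,B \right)} = -21 + 7 \cdot 5 \cdot 3 B = -21 + 7 \cdot 15 B = -21 + 105 B$)
$a{\left(g,p \right)} = p + g \left(-21 + 105 g\right)$ ($a{\left(g,p \right)} = \left(-21 + 105 g\right) g + p = g \left(-21 + 105 g\right) + p = p + g \left(-21 + 105 g\right)$)
$13 a{\left(-8,\frac{-9 + 7}{5 + 8} \right)} = 13 \left(\frac{-9 + 7}{5 + 8} + 21 \left(-8\right) \left(-1 + 5 \left(-8\right)\right)\right) = 13 \left(- \frac{2}{13} + 21 \left(-8\right) \left(-1 - 40\right)\right) = 13 \left(\left(-2\right) \frac{1}{13} + 21 \left(-8\right) \left(-41\right)\right) = 13 \left(- \frac{2}{13} + 6888\right) = 13 \cdot \frac{89542}{13} = 89542$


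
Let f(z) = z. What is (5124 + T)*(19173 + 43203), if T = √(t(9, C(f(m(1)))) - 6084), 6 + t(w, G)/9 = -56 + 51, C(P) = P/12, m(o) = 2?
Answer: 319614624 + 187128*I*√687 ≈ 3.1961e+8 + 4.9048e+6*I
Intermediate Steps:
C(P) = P/12 (C(P) = P*(1/12) = P/12)
t(w, G) = -99 (t(w, G) = -54 + 9*(-56 + 51) = -54 + 9*(-5) = -54 - 45 = -99)
T = 3*I*√687 (T = √(-99 - 6084) = √(-6183) = 3*I*√687 ≈ 78.632*I)
(5124 + T)*(19173 + 43203) = (5124 + 3*I*√687)*(19173 + 43203) = (5124 + 3*I*√687)*62376 = 319614624 + 187128*I*√687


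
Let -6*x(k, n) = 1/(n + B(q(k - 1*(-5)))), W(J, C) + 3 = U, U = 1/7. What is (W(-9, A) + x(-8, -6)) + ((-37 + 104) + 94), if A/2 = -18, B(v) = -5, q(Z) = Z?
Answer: 73069/462 ≈ 158.16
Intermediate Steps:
U = ⅐ ≈ 0.14286
A = -36 (A = 2*(-18) = -36)
W(J, C) = -20/7 (W(J, C) = -3 + ⅐ = -20/7)
x(k, n) = -1/(6*(-5 + n)) (x(k, n) = -1/(6*(n - 5)) = -1/(6*(-5 + n)))
(W(-9, A) + x(-8, -6)) + ((-37 + 104) + 94) = (-20/7 - 1/(-30 + 6*(-6))) + ((-37 + 104) + 94) = (-20/7 - 1/(-30 - 36)) + (67 + 94) = (-20/7 - 1/(-66)) + 161 = (-20/7 - 1*(-1/66)) + 161 = (-20/7 + 1/66) + 161 = -1313/462 + 161 = 73069/462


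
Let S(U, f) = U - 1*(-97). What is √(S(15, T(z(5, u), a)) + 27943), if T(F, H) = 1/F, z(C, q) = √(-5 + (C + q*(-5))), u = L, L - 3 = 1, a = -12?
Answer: √28055 ≈ 167.50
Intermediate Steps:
L = 4 (L = 3 + 1 = 4)
u = 4
z(C, q) = √(-5 + C - 5*q) (z(C, q) = √(-5 + (C - 5*q)) = √(-5 + C - 5*q))
S(U, f) = 97 + U (S(U, f) = U + 97 = 97 + U)
√(S(15, T(z(5, u), a)) + 27943) = √((97 + 15) + 27943) = √(112 + 27943) = √28055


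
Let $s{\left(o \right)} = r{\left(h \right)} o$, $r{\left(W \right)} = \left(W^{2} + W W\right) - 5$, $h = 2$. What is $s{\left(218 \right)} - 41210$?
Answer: $-40556$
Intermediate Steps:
$r{\left(W \right)} = -5 + 2 W^{2}$ ($r{\left(W \right)} = \left(W^{2} + W^{2}\right) - 5 = 2 W^{2} - 5 = -5 + 2 W^{2}$)
$s{\left(o \right)} = 3 o$ ($s{\left(o \right)} = \left(-5 + 2 \cdot 2^{2}\right) o = \left(-5 + 2 \cdot 4\right) o = \left(-5 + 8\right) o = 3 o$)
$s{\left(218 \right)} - 41210 = 3 \cdot 218 - 41210 = 654 - 41210 = -40556$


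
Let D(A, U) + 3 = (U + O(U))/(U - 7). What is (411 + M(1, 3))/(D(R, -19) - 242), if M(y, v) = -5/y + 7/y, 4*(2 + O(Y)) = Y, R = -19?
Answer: -42952/25377 ≈ -1.6926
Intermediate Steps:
O(Y) = -2 + Y/4
D(A, U) = -3 + (-2 + 5*U/4)/(-7 + U) (D(A, U) = -3 + (U + (-2 + U/4))/(U - 7) = -3 + (-2 + 5*U/4)/(-7 + U))
M(y, v) = 2/y
(411 + M(1, 3))/(D(R, -19) - 242) = (411 + 2/1)/((76 - 7*(-19))/(4*(-7 - 19)) - 242) = (411 + 2*1)/((¼)*(76 + 133)/(-26) - 242) = (411 + 2)/((¼)*(-1/26)*209 - 242) = 413/(-209/104 - 242) = 413/(-25377/104) = 413*(-104/25377) = -42952/25377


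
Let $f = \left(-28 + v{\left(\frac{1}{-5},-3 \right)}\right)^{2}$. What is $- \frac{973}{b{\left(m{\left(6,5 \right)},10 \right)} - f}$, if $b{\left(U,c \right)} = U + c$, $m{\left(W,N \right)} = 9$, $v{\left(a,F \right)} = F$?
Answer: $\frac{973}{942} \approx 1.0329$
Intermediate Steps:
$f = 961$ ($f = \left(-28 - 3\right)^{2} = \left(-31\right)^{2} = 961$)
$- \frac{973}{b{\left(m{\left(6,5 \right)},10 \right)} - f} = - \frac{973}{\left(9 + 10\right) - 961} = - \frac{973}{19 - 961} = - \frac{973}{-942} = \left(-973\right) \left(- \frac{1}{942}\right) = \frac{973}{942}$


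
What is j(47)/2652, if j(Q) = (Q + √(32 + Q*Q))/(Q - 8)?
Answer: 47/103428 + √249/34476 ≈ 0.00091212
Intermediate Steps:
j(Q) = (Q + √(32 + Q²))/(-8 + Q)
j(47)/2652 = ((47 + √(32 + 47²))/(-8 + 47))/2652 = ((47 + √(32 + 2209))/39)*(1/2652) = ((47 + √2241)/39)*(1/2652) = ((47 + 3*√249)/39)*(1/2652) = (47/39 + √249/13)*(1/2652) = 47/103428 + √249/34476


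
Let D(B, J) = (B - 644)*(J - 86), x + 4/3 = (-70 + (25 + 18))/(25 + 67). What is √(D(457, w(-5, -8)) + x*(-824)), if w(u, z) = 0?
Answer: 2*√20737122/69 ≈ 131.99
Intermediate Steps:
x = -449/276 (x = -4/3 + (-70 + (25 + 18))/(25 + 67) = -4/3 + (-70 + 43)/92 = -4/3 - 27*1/92 = -4/3 - 27/92 = -449/276 ≈ -1.6268)
D(B, J) = (-644 + B)*(-86 + J)
√(D(457, w(-5, -8)) + x*(-824)) = √((55384 - 644*0 - 86*457 + 457*0) - 449/276*(-824)) = √((55384 + 0 - 39302 + 0) + 92494/69) = √(16082 + 92494/69) = √(1202152/69) = 2*√20737122/69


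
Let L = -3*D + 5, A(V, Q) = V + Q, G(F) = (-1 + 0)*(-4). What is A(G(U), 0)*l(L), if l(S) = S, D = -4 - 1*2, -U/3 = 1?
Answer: 92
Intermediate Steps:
U = -3 (U = -3*1 = -3)
D = -6 (D = -4 - 2 = -6)
G(F) = 4 (G(F) = -1*(-4) = 4)
A(V, Q) = Q + V
L = 23 (L = -3*(-6) + 5 = 18 + 5 = 23)
A(G(U), 0)*l(L) = (0 + 4)*23 = 4*23 = 92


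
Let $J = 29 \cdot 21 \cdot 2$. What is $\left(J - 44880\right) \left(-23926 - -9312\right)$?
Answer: $638076468$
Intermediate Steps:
$J = 1218$ ($J = 609 \cdot 2 = 1218$)
$\left(J - 44880\right) \left(-23926 - -9312\right) = \left(1218 - 44880\right) \left(-23926 - -9312\right) = - 43662 \left(-23926 + \left(-75 + 9387\right)\right) = - 43662 \left(-23926 + 9312\right) = \left(-43662\right) \left(-14614\right) = 638076468$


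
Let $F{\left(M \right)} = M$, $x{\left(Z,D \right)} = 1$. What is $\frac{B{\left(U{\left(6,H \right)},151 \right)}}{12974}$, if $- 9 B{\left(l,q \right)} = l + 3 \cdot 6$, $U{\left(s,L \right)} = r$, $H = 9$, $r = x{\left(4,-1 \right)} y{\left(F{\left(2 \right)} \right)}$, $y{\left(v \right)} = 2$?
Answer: $- \frac{10}{58383} \approx -0.00017128$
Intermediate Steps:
$r = 2$ ($r = 1 \cdot 2 = 2$)
$U{\left(s,L \right)} = 2$
$B{\left(l,q \right)} = -2 - \frac{l}{9}$ ($B{\left(l,q \right)} = - \frac{l + 3 \cdot 6}{9} = - \frac{l + 18}{9} = - \frac{18 + l}{9} = -2 - \frac{l}{9}$)
$\frac{B{\left(U{\left(6,H \right)},151 \right)}}{12974} = \frac{-2 - \frac{2}{9}}{12974} = \left(-2 - \frac{2}{9}\right) \frac{1}{12974} = \left(- \frac{20}{9}\right) \frac{1}{12974} = - \frac{10}{58383}$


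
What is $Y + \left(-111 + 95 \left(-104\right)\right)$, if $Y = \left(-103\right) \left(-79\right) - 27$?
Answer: $-1881$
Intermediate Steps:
$Y = 8110$ ($Y = 8137 - 27 = 8110$)
$Y + \left(-111 + 95 \left(-104\right)\right) = 8110 + \left(-111 + 95 \left(-104\right)\right) = 8110 - 9991 = -1881$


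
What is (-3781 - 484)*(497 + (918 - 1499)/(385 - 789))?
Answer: -858838785/404 ≈ -2.1258e+6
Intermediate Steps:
(-3781 - 484)*(497 + (918 - 1499)/(385 - 789)) = -4265*(497 - 581/(-404)) = -4265*(497 - 581*(-1/404)) = -4265*(497 + 581/404) = -4265*201369/404 = -858838785/404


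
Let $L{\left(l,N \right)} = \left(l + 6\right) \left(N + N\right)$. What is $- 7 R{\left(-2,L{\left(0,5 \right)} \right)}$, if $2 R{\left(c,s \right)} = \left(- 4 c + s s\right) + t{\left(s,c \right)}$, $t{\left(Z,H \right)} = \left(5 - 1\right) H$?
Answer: $-12600$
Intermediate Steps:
$t{\left(Z,H \right)} = 4 H$
$L{\left(l,N \right)} = 2 N \left(6 + l\right)$ ($L{\left(l,N \right)} = \left(6 + l\right) 2 N = 2 N \left(6 + l\right)$)
$R{\left(c,s \right)} = \frac{s^{2}}{2}$ ($R{\left(c,s \right)} = \frac{\left(- 4 c + s s\right) + 4 c}{2} = \frac{\left(- 4 c + s^{2}\right) + 4 c}{2} = \frac{\left(s^{2} - 4 c\right) + 4 c}{2} = \frac{s^{2}}{2}$)
$- 7 R{\left(-2,L{\left(0,5 \right)} \right)} = - 7 \frac{\left(2 \cdot 5 \left(6 + 0\right)\right)^{2}}{2} = - 7 \frac{\left(2 \cdot 5 \cdot 6\right)^{2}}{2} = - 7 \frac{60^{2}}{2} = - 7 \cdot \frac{1}{2} \cdot 3600 = \left(-7\right) 1800 = -12600$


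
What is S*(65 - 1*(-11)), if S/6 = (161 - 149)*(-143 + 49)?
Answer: -514368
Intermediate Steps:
S = -6768 (S = 6*((161 - 149)*(-143 + 49)) = 6*(12*(-94)) = 6*(-1128) = -6768)
S*(65 - 1*(-11)) = -6768*(65 - 1*(-11)) = -6768*(65 + 11) = -6768*76 = -514368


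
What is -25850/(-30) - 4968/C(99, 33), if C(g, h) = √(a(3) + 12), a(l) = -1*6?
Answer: 2585/3 - 828*√6 ≈ -1166.5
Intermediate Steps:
a(l) = -6
C(g, h) = √6 (C(g, h) = √(-6 + 12) = √6)
-25850/(-30) - 4968/C(99, 33) = -25850/(-30) - 4968*√6/6 = -25850*(-1/30) - 828*√6 = 2585/3 - 828*√6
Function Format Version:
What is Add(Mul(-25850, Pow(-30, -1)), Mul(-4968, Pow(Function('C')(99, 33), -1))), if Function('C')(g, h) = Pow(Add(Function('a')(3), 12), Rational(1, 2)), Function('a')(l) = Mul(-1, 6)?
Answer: Add(Rational(2585, 3), Mul(-828, Pow(6, Rational(1, 2)))) ≈ -1166.5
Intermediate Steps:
Function('a')(l) = -6
Function('C')(g, h) = Pow(6, Rational(1, 2)) (Function('C')(g, h) = Pow(Add(-6, 12), Rational(1, 2)) = Pow(6, Rational(1, 2)))
Add(Mul(-25850, Pow(-30, -1)), Mul(-4968, Pow(Function('C')(99, 33), -1))) = Add(Mul(-25850, Pow(-30, -1)), Mul(-4968, Pow(Pow(6, Rational(1, 2)), -1))) = Add(Mul(-25850, Rational(-1, 30)), Mul(-4968, Mul(Rational(1, 6), Pow(6, Rational(1, 2))))) = Add(Rational(2585, 3), Mul(-828, Pow(6, Rational(1, 2))))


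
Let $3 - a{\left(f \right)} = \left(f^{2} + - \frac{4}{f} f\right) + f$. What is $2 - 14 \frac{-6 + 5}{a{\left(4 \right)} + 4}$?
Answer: $\frac{4}{9} \approx 0.44444$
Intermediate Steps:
$a{\left(f \right)} = 7 - f - f^{2}$ ($a{\left(f \right)} = 3 - \left(\left(f^{2} + - \frac{4}{f} f\right) + f\right) = 3 - \left(\left(f^{2} - 4\right) + f\right) = 3 - \left(\left(-4 + f^{2}\right) + f\right) = 3 - \left(-4 + f + f^{2}\right) = 7 - f - f^{2}$)
$2 - 14 \frac{-6 + 5}{a{\left(4 \right)} + 4} = 2 - 14 \frac{-6 + 5}{\left(7 - 4 - 4^{2}\right) + 4} = 2 - 14 \left(- \frac{1}{\left(7 - 4 - 16\right) + 4}\right) = 2 - 14 \left(- \frac{1}{-13 + 4}\right) = 2 - 14 \left(- \frac{1}{-9}\right) = 2 - 14 \left(\left(-1\right) \left(- \frac{1}{9}\right)\right) = 2 - \frac{14}{9} = \frac{4}{9}$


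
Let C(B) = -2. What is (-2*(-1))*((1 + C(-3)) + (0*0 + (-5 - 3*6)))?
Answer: -48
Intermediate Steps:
(-2*(-1))*((1 + C(-3)) + (0*0 + (-5 - 3*6))) = (-2*(-1))*((1 - 2) + (0*0 + (-5 - 3*6))) = 2*(-1 + (0 + (-5 - 18))) = 2*(-1 + (0 - 23)) = 2*(-1 - 23) = 2*(-24) = -48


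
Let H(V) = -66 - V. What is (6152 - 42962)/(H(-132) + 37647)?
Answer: -12270/12571 ≈ -0.97606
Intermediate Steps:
(6152 - 42962)/(H(-132) + 37647) = (6152 - 42962)/((-66 - 1*(-132)) + 37647) = -36810/((-66 + 132) + 37647) = -36810/(66 + 37647) = -36810/37713 = -36810*1/37713 = -12270/12571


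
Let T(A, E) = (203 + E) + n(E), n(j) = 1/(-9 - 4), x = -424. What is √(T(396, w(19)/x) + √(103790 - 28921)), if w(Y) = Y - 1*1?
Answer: √(385246771 + 1898884*√74869)/1378 ≈ 21.829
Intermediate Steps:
w(Y) = -1 + Y (w(Y) = Y - 1 = -1 + Y)
n(j) = -1/13 (n(j) = 1/(-13) = -1/13)
T(A, E) = 2638/13 + E (T(A, E) = (203 + E) - 1/13 = 2638/13 + E)
√(T(396, w(19)/x) + √(103790 - 28921)) = √((2638/13 + (-1 + 19)/(-424)) + √(103790 - 28921)) = √((2638/13 + 18*(-1/424)) + √74869) = √((2638/13 - 9/212) + √74869) = √(559139/2756 + √74869)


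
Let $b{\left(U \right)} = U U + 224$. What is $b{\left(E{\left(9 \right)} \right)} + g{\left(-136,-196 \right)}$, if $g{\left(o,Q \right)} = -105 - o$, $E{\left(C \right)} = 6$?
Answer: $291$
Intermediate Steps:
$b{\left(U \right)} = 224 + U^{2}$ ($b{\left(U \right)} = U^{2} + 224 = 224 + U^{2}$)
$b{\left(E{\left(9 \right)} \right)} + g{\left(-136,-196 \right)} = \left(224 + 6^{2}\right) - -31 = \left(224 + 36\right) + \left(-105 + 136\right) = 260 + 31 = 291$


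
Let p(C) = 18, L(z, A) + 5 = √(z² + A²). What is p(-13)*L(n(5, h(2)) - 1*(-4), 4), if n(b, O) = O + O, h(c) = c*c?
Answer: -90 + 72*√10 ≈ 137.68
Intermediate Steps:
h(c) = c²
n(b, O) = 2*O
L(z, A) = -5 + √(A² + z²) (L(z, A) = -5 + √(z² + A²) = -5 + √(A² + z²))
p(-13)*L(n(5, h(2)) - 1*(-4), 4) = 18*(-5 + √(4² + (2*2² - 1*(-4))²)) = 18*(-5 + √(16 + (2*4 + 4)²)) = 18*(-5 + √(16 + (8 + 4)²)) = 18*(-5 + √(16 + 12²)) = 18*(-5 + √(16 + 144)) = 18*(-5 + √160) = 18*(-5 + 4*√10) = -90 + 72*√10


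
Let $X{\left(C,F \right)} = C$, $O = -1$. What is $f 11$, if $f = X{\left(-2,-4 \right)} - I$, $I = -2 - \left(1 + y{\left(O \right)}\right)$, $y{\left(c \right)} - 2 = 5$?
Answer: $88$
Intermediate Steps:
$y{\left(c \right)} = 7$ ($y{\left(c \right)} = 2 + 5 = 7$)
$I = -10$ ($I = -2 - 8 = -10$)
$f = 8$ ($f = -2 - -10 = -2 + 10 = 8$)
$f 11 = 8 \cdot 11 = 88$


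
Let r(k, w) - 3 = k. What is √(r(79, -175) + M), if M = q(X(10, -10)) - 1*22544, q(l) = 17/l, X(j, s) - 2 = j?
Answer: I*√808581/6 ≈ 149.87*I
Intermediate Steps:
X(j, s) = 2 + j
r(k, w) = 3 + k
M = -270511/12 (M = 17/(2 + 10) - 1*22544 = 17/12 - 22544 = -270511/12 ≈ -22543.)
√(r(79, -175) + M) = √((3 + 79) - 270511/12) = √(82 - 270511/12) = √(-269527/12) = I*√808581/6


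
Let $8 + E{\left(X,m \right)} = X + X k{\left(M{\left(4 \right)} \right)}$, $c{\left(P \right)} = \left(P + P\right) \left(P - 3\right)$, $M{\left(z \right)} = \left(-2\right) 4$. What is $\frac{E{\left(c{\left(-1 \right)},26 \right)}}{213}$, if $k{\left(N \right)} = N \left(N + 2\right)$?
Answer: $\frac{128}{71} \approx 1.8028$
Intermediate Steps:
$M{\left(z \right)} = -8$
$k{\left(N \right)} = N \left(2 + N\right)$
$c{\left(P \right)} = 2 P \left(-3 + P\right)$
$E{\left(X,m \right)} = -8 + 49 X$ ($E{\left(X,m \right)} = -8 + \left(X + X \left(- 8 \left(2 - 8\right)\right)\right) = -8 + \left(X + X \left(\left(-8\right) \left(-6\right)\right)\right) = -8 + \left(X + X 48\right) = -8 + \left(X + 48 X\right) = -8 + 49 X$)
$\frac{E{\left(c{\left(-1 \right)},26 \right)}}{213} = \frac{-8 + 49 \cdot 2 \left(-1\right) \left(-3 - 1\right)}{213} = \left(-8 + 49 \cdot 2 \left(-1\right) \left(-4\right)\right) \frac{1}{213} = \left(-8 + 49 \cdot 8\right) \frac{1}{213} = \left(-8 + 392\right) \frac{1}{213} = 384 \cdot \frac{1}{213} = \frac{128}{71}$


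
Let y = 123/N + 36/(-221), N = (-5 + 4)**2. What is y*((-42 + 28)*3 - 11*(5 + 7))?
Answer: -4723578/221 ≈ -21374.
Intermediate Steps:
N = 1 (N = (-1)**2 = 1)
y = 27147/221 (y = 123/1 + 36/(-221) = 123*1 + 36*(-1/221) = 123 - 36/221 = 27147/221 ≈ 122.84)
y*((-42 + 28)*3 - 11*(5 + 7)) = 27147*((-42 + 28)*3 - 11*(5 + 7))/221 = 27147*(-14*3 - 11*12)/221 = 27147*(-42 - 132)/221 = (27147/221)*(-174) = -4723578/221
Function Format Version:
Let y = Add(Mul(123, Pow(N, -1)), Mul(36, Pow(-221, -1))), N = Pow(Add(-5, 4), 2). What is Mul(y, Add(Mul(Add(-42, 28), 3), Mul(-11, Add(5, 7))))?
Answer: Rational(-4723578, 221) ≈ -21374.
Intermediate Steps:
N = 1 (N = Pow(-1, 2) = 1)
y = Rational(27147, 221) (y = Add(Mul(123, Pow(1, -1)), Mul(36, Pow(-221, -1))) = Add(Mul(123, 1), Mul(36, Rational(-1, 221))) = Add(123, Rational(-36, 221)) = Rational(27147, 221) ≈ 122.84)
Mul(y, Add(Mul(Add(-42, 28), 3), Mul(-11, Add(5, 7)))) = Mul(Rational(27147, 221), Add(Mul(Add(-42, 28), 3), Mul(-11, Add(5, 7)))) = Mul(Rational(27147, 221), Add(Mul(-14, 3), Mul(-11, 12))) = Mul(Rational(27147, 221), Add(-42, -132)) = Mul(Rational(27147, 221), -174) = Rational(-4723578, 221)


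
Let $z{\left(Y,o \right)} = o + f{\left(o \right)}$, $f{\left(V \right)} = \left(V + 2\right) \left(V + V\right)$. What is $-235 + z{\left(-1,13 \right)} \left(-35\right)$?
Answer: $-14340$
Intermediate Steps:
$f{\left(V \right)} = 2 V \left(2 + V\right)$ ($f{\left(V \right)} = \left(2 + V\right) 2 V = 2 V \left(2 + V\right)$)
$z{\left(Y,o \right)} = o + 2 o \left(2 + o\right)$
$-235 + z{\left(-1,13 \right)} \left(-35\right) = -235 + 13 \left(5 + 2 \cdot 13\right) \left(-35\right) = -235 + 13 \left(5 + 26\right) \left(-35\right) = -235 + 13 \cdot 31 \left(-35\right) = -235 + 403 \left(-35\right) = -235 - 14105 = -14340$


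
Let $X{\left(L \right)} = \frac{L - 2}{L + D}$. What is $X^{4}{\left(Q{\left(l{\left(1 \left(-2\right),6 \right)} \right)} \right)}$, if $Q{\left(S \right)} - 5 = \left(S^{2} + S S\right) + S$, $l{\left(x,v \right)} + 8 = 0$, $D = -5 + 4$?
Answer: $\frac{228886641}{236421376} \approx 0.96813$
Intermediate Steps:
$D = -1$
$l{\left(x,v \right)} = -8$ ($l{\left(x,v \right)} = -8 + 0 = -8$)
$Q{\left(S \right)} = 5 + S + 2 S^{2}$ ($Q{\left(S \right)} = 5 + \left(\left(S^{2} + S S\right) + S\right) = 5 + \left(\left(S^{2} + S^{2}\right) + S\right) = 5 + \left(2 S^{2} + S\right) = 5 + \left(S + 2 S^{2}\right) = 5 + S + 2 S^{2}$)
$X{\left(L \right)} = \frac{-2 + L}{-1 + L}$ ($X{\left(L \right)} = \frac{L - 2}{L - 1} = \frac{-2 + L}{-1 + L}$)
$X^{4}{\left(Q{\left(l{\left(1 \left(-2\right),6 \right)} \right)} \right)} = \left(\frac{-2 + \left(5 - 8 + 2 \left(-8\right)^{2}\right)}{-1 + \left(5 - 8 + 2 \left(-8\right)^{2}\right)}\right)^{4} = \left(\frac{-2 + \left(5 - 8 + 2 \cdot 64\right)}{-1 + \left(5 - 8 + 2 \cdot 64\right)}\right)^{4} = \left(\frac{-2 + \left(5 - 8 + 128\right)}{-1 + \left(5 - 8 + 128\right)}\right)^{4} = \left(\frac{-2 + 125}{-1 + 125}\right)^{4} = \left(\frac{1}{124} \cdot 123\right)^{4} = \left(\frac{123}{124}\right)^{4} = \frac{228886641}{236421376}$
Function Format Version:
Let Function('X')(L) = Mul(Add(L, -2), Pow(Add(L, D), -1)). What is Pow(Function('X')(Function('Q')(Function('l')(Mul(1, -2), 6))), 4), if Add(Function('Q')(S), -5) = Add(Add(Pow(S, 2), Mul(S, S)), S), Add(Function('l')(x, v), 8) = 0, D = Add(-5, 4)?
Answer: Rational(228886641, 236421376) ≈ 0.96813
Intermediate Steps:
D = -1
Function('l')(x, v) = -8 (Function('l')(x, v) = Add(-8, 0) = -8)
Function('Q')(S) = Add(5, S, Mul(2, Pow(S, 2))) (Function('Q')(S) = Add(5, Add(Add(Pow(S, 2), Mul(S, S)), S)) = Add(5, Add(Add(Pow(S, 2), Pow(S, 2)), S)) = Add(5, Add(Mul(2, Pow(S, 2)), S)) = Add(5, Add(S, Mul(2, Pow(S, 2)))) = Add(5, S, Mul(2, Pow(S, 2))))
Function('X')(L) = Mul(Pow(Add(-1, L), -1), Add(-2, L)) (Function('X')(L) = Mul(Add(L, -2), Pow(Add(L, -1), -1)) = Mul(Add(-2, L), Pow(Add(-1, L), -1)) = Mul(Pow(Add(-1, L), -1), Add(-2, L)))
Pow(Function('X')(Function('Q')(Function('l')(Mul(1, -2), 6))), 4) = Pow(Mul(Pow(Add(-1, Add(5, -8, Mul(2, Pow(-8, 2)))), -1), Add(-2, Add(5, -8, Mul(2, Pow(-8, 2))))), 4) = Pow(Mul(Pow(Add(-1, Add(5, -8, Mul(2, 64))), -1), Add(-2, Add(5, -8, Mul(2, 64)))), 4) = Pow(Mul(Pow(Add(-1, Add(5, -8, 128)), -1), Add(-2, Add(5, -8, 128))), 4) = Pow(Mul(Pow(Add(-1, 125), -1), Add(-2, 125)), 4) = Pow(Mul(Pow(124, -1), 123), 4) = Pow(Mul(Rational(1, 124), 123), 4) = Pow(Rational(123, 124), 4) = Rational(228886641, 236421376)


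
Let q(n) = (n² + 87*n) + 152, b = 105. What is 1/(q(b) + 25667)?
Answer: 1/45979 ≈ 2.1749e-5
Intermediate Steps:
q(n) = 152 + n² + 87*n
1/(q(b) + 25667) = 1/((152 + 105² + 87*105) + 25667) = 1/((152 + 11025 + 9135) + 25667) = 1/(20312 + 25667) = 1/45979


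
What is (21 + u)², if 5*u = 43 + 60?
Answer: 43264/25 ≈ 1730.6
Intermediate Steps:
u = 103/5 (u = (43 + 60)/5 = (⅕)*103 = 103/5 ≈ 20.600)
(21 + u)² = (21 + 103/5)² = (208/5)² = 43264/25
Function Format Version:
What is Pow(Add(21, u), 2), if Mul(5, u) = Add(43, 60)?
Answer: Rational(43264, 25) ≈ 1730.6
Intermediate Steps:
u = Rational(103, 5) (u = Mul(Rational(1, 5), Add(43, 60)) = Mul(Rational(1, 5), 103) = Rational(103, 5) ≈ 20.600)
Pow(Add(21, u), 2) = Pow(Add(21, Rational(103, 5)), 2) = Pow(Rational(208, 5), 2) = Rational(43264, 25)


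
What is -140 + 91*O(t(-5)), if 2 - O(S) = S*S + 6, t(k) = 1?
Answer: -595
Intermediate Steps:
O(S) = -4 - S² (O(S) = 2 - (S*S + 6) = 2 - (S² + 6) = 2 - (6 + S²) = 2 + (-6 - S²) = -4 - S²)
-140 + 91*O(t(-5)) = -140 + 91*(-4 - 1*1²) = -140 + 91*(-4 - 1*1) = -140 + 91*(-4 - 1) = -140 + 91*(-5) = -140 - 455 = -595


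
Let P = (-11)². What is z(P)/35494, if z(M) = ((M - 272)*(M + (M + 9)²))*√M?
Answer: -28271881/35494 ≈ -796.53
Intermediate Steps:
P = 121
z(M) = √M*(-272 + M)*(M + (9 + M)²) (z(M) = ((-272 + M)*(M + (9 + M)²))*√M = √M*(-272 + M)*(M + (9 + M)²))
z(P)/35494 = (√121*(-22032 + 121³ - 5087*121 - 253*121²))/35494 = (11*(-22032 + 1771561 - 615527 - 253*14641))*(1/35494) = (11*(-22032 + 1771561 - 615527 - 3704173))*(1/35494) = (11*(-2570171))*(1/35494) = -28271881*1/35494 = -28271881/35494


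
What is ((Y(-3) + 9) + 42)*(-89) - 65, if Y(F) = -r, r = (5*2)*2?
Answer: -2824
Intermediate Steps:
r = 20 (r = 10*2 = 20)
Y(F) = -20 (Y(F) = -1*20 = -20)
((Y(-3) + 9) + 42)*(-89) - 65 = ((-20 + 9) + 42)*(-89) - 65 = (-11 + 42)*(-89) - 65 = 31*(-89) - 65 = -2759 - 65 = -2824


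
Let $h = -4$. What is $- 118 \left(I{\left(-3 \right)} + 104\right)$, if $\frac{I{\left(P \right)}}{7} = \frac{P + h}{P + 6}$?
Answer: $- \frac{31034}{3} \approx -10345.0$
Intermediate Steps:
$I{\left(P \right)} = \frac{7 \left(-4 + P\right)}{6 + P}$ ($I{\left(P \right)} = 7 \frac{P - 4}{P + 6} = 7 \frac{-4 + P}{6 + P} = \frac{7 \left(-4 + P\right)}{6 + P}$)
$- 118 \left(I{\left(-3 \right)} + 104\right) = - 118 \left(\frac{7 \left(-4 - 3\right)}{6 - 3} + 104\right) = - 118 \left(7 \cdot \frac{1}{3} \left(-7\right) + 104\right) = - 118 \left(- \frac{49}{3} + 104\right) = \left(-118\right) \frac{263}{3} = - \frac{31034}{3}$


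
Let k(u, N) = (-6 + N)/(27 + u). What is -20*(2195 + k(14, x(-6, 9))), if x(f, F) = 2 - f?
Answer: -1799940/41 ≈ -43901.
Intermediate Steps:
k(u, N) = (-6 + N)/(27 + u)
-20*(2195 + k(14, x(-6, 9))) = -20*(2195 + (-6 + (2 - 1*(-6)))/(27 + 14)) = -20*(2195 + (-6 + (2 + 6))/41) = -20*(2195 + (-6 + 8)/41) = -20*(2195 + (1/41)*2) = -20*(2195 + 2/41) = -20*89997/41 = -1799940/41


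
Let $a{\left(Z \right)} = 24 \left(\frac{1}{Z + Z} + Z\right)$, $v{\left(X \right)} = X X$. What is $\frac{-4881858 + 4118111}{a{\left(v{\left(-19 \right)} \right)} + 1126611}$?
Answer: $- \frac{275712667}{409834287} \approx -0.67274$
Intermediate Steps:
$v{\left(X \right)} = X^{2}$
$a{\left(Z \right)} = \frac{12}{Z} + 24 Z$ ($a{\left(Z \right)} = 24 \left(\frac{1}{2 Z} + Z\right) = 24 \left(Z + \frac{1}{2 Z}\right) = \frac{12}{Z} + 24 Z$)
$\frac{-4881858 + 4118111}{a{\left(v{\left(-19 \right)} \right)} + 1126611} = \frac{-4881858 + 4118111}{\left(\frac{12}{\left(-19\right)^{2}} + 24 \left(-19\right)^{2}\right) + 1126611} = - \frac{763747}{\left(\frac{12}{361} + 24 \cdot 361\right) + 1126611} = - \frac{763747}{\left(12 \cdot \frac{1}{361} + 8664\right) + 1126611} = - \frac{763747}{\left(\frac{12}{361} + 8664\right) + 1126611} = - \frac{763747}{\frac{3127716}{361} + 1126611} = - \frac{763747}{\frac{409834287}{361}} = \left(-763747\right) \frac{361}{409834287} = - \frac{275712667}{409834287}$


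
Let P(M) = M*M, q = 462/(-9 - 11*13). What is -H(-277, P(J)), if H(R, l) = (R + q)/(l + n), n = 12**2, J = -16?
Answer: 21283/30400 ≈ 0.70010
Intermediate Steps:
n = 144
q = -231/76 (q = 462/(-9 - 143) = 462/(-152) = 462*(-1/152) = -231/76 ≈ -3.0395)
P(M) = M**2
H(R, l) = (-231/76 + R)/(144 + l) (H(R, l) = (R - 231/76)/(l + 144) = (-231/76 + R)/(144 + l))
-H(-277, P(J)) = -(-231/76 - 277)/(144 + (-16)**2) = -(-21283)/((144 + 256)*76) = -(-21283)/(400*76) = -1*(-21283/30400) = 21283/30400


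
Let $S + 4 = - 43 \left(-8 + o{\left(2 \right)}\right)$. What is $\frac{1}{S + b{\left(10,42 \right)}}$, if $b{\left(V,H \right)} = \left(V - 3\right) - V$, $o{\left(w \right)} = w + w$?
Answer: $\frac{1}{165} \approx 0.0060606$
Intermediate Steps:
$o{\left(w \right)} = 2 w$
$b{\left(V,H \right)} = -3$ ($b{\left(V,H \right)} = \left(V - 3\right) - V = \left(-3 + V\right) - V = -3$)
$S = 168$ ($S = -4 - 43 \left(-8 + 2 \cdot 2\right) = -4 - 43 \left(-8 + 4\right) = -4 - -172 = -4 + 172 = 168$)
$\frac{1}{S + b{\left(10,42 \right)}} = \frac{1}{168 - 3} = \frac{1}{165}$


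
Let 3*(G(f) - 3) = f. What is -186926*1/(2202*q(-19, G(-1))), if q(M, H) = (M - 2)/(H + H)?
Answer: 1495408/69363 ≈ 21.559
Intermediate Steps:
G(f) = 3 + f/3
q(M, H) = (-2 + M)/(2*H) (q(M, H) = (-2 + M)/((2*H)) = (-2 + M)*(1/(2*H)) = (-2 + M)/(2*H))
-186926*1/(2202*q(-19, G(-1))) = -186926*(3 + (⅓)*(-1))/(1101*(-2 - 19)) = -186926/(((½)*(-21)/(3 - ⅓))*2202) = -186926/(((½)*(-21)/(8/3))*2202) = -186926/(((½)*(3/8)*(-21))*2202) = -186926/((-63/16*2202)) = -186926/(-69363/8) = -186926*(-8/69363) = 1495408/69363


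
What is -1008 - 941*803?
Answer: -756631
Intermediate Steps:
-1008 - 941*803 = -1008 - 755623 = -756631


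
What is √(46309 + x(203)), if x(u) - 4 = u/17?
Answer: 2*√3346977/17 ≈ 215.23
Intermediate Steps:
x(u) = 4 + u/17
√(46309 + x(203)) = √(46309 + (4 + (1/17)*203)) = √(46309 + (4 + 203/17)) = √(46309 + 271/17) = √(787524/17) = 2*√3346977/17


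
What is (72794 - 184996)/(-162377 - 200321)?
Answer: 56101/181349 ≈ 0.30935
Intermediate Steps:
(72794 - 184996)/(-162377 - 200321) = -112202/(-362698) = -112202*(-1/362698) = 56101/181349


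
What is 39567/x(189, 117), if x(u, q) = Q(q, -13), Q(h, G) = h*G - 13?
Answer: -39567/1534 ≈ -25.793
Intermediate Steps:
Q(h, G) = -13 + G*h (Q(h, G) = G*h - 13 = -13 + G*h)
x(u, q) = -13 - 13*q
39567/x(189, 117) = 39567/(-13 - 13*117) = 39567/(-13 - 1521) = 39567/(-1534) = 39567*(-1/1534) = -39567/1534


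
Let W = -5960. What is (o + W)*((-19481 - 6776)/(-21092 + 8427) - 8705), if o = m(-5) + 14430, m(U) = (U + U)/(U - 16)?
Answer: -1307092693056/17731 ≈ -7.3718e+7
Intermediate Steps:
m(U) = 2*U/(-16 + U) (m(U) = (2*U)/(-16 + U) = 2*U/(-16 + U))
o = 303040/21 (o = 2*(-5)/(-16 - 5) + 14430 = 2*(-5)/(-21) + 14430 = 2*(-5)*(-1/21) + 14430 = 10/21 + 14430 = 303040/21 ≈ 14430.)
(o + W)*((-19481 - 6776)/(-21092 + 8427) - 8705) = (303040/21 - 5960)*((-19481 - 6776)/(-21092 + 8427) - 8705) = 177880*(-26257/(-12665) - 8705)/21 = 177880*(-26257*(-1/12665) - 8705)/21 = 177880*(26257/12665 - 8705)/21 = (177880/21)*(-110222568/12665) = -1307092693056/17731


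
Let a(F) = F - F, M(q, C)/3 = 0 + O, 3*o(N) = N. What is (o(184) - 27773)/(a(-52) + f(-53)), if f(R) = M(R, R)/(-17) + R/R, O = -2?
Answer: -1413295/69 ≈ -20483.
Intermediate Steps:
o(N) = N/3
M(q, C) = -6 (M(q, C) = 3*(0 - 2) = 3*(-2) = -6)
a(F) = 0
f(R) = 23/17 (f(R) = -6/(-17) + R/R = -6*(-1/17) + 1 = 6/17 + 1 = 23/17)
(o(184) - 27773)/(a(-52) + f(-53)) = ((⅓)*184 - 27773)/(0 + 23/17) = (184/3 - 27773)/(23/17) = -83135/3*17/23 = -1413295/69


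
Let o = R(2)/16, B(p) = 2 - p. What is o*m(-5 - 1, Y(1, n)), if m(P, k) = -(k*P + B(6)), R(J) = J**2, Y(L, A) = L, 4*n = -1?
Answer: 5/2 ≈ 2.5000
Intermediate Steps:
n = -1/4 (n = (1/4)*(-1) = -1/4 ≈ -0.25000)
o = 1/4 (o = 2**2/16 = 4*(1/16) = 1/4 ≈ 0.25000)
m(P, k) = 4 - P*k (m(P, k) = -(k*P + (2 - 1*6)) = -(P*k + (2 - 6)) = -(P*k - 4) = -(-4 + P*k) = 4 - P*k)
o*m(-5 - 1, Y(1, n)) = (4 - 1*(-5 - 1)*1)/4 = (4 - 1*(-6)*1)/4 = (4 + 6)/4 = (1/4)*10 = 5/2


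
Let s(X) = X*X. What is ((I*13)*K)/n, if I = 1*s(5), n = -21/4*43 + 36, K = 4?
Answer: -5200/759 ≈ -6.8511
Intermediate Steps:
s(X) = X**2
n = -759/4 (n = -21*1/4*43 + 36 = -21/4*43 + 36 = -903/4 + 36 = -759/4 ≈ -189.75)
I = 25 (I = 1*5**2 = 1*25 = 25)
((I*13)*K)/n = ((25*13)*4)/(-759/4) = (325*4)*(-4/759) = 1300*(-4/759) = -5200/759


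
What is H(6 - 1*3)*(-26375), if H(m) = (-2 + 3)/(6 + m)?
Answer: -26375/9 ≈ -2930.6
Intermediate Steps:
H(m) = 1/(6 + m)
H(6 - 1*3)*(-26375) = -26375/(6 + (6 - 1*3)) = -26375/(6 + (6 - 3)) = -26375/(6 + 3) = -26375/9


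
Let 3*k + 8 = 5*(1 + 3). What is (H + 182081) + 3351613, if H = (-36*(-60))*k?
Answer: 3542334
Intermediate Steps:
k = 4 (k = -8/3 + (5*(1 + 3))/3 = -8/3 + (5*4)/3 = -8/3 + (⅓)*20 = -8/3 + 20/3 = 4)
H = 8640 (H = -36*(-60)*4 = 2160*4 = 8640)
(H + 182081) + 3351613 = (8640 + 182081) + 3351613 = 190721 + 3351613 = 3542334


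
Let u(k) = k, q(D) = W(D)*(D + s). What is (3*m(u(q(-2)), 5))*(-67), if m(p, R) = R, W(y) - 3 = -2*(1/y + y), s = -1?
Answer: -1005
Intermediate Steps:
W(y) = 3 - 2*y - 2/y (W(y) = 3 - 2*(1/y + y) = 3 - 2*(y + 1/y) = 3 + (-2*y - 2/y) = 3 - 2*y - 2/y)
q(D) = (-1 + D)*(3 - 2*D - 2/D) (q(D) = (3 - 2*D - 2/D)*(D - 1) = (3 - 2*D - 2/D)*(-1 + D) = (-1 + D)*(3 - 2*D - 2/D))
(3*m(u(q(-2)), 5))*(-67) = (3*5)*(-67) = 15*(-67) = -1005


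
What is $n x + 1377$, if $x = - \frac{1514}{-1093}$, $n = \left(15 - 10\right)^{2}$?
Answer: $\frac{1542911}{1093} \approx 1411.6$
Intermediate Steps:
$n = 25$ ($n = 5^{2} = 25$)
$x = \frac{1514}{1093}$ ($x = \left(-1514\right) \left(- \frac{1}{1093}\right) = \frac{1514}{1093} \approx 1.3852$)
$n x + 1377 = 25 \cdot \frac{1514}{1093} + 1377 = \frac{37850}{1093} + 1377 = \frac{1542911}{1093}$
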